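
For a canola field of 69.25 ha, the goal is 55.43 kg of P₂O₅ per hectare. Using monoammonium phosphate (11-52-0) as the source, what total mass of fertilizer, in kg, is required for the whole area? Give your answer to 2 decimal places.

Product per hectare = 55.43 / 52% = 106.596 kg.
Total product = 106.596 × 69.25 = 7381.784 kg.

7381.78 kg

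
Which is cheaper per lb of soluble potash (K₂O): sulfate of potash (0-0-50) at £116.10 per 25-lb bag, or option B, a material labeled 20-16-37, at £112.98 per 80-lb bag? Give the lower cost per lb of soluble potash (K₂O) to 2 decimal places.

sulfate of potash: K₂O per bag = 25 × 50% = 12.5 lb; cost = 116.10 / 12.5 = £9.2880/lb K₂O.
option B: K₂O per bag = 80 × 37% = 29.6 lb; cost = 112.98 / 29.6 = £3.8169/lb K₂O.
option B is cheaper.

£3.82 per lb K₂O (option B)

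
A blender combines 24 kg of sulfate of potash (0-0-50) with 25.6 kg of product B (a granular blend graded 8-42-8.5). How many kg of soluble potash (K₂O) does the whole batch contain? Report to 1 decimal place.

K₂O mass = 50%×24 + 8.5%×25.6 = 14.176 kg.

14.2 kg K₂O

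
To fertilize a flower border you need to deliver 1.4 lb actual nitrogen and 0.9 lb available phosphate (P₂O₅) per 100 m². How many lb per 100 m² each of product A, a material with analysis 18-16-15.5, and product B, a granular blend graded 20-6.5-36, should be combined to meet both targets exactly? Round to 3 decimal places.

4.384 lb product A, 3.054 lb product B

Per-100 m² balance (a = product A, b = product B):
N: 0.18·a + 0.2·b = 1.4
P₂O₅: 0.16·a + 0.065·b = 0.9
Eliminate b: (row1) − 0.2/0.065·(row2) → -0.312308·a = -1.36923, so a = 4.38424.
Then b = (0.9 − 0.16·4.38424) / 0.065 = 3.05419.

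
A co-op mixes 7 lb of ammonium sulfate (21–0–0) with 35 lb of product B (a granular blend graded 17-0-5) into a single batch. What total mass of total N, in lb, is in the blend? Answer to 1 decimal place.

N mass = 21%×7 + 17%×35 = 7.42 lb.

7.4 lb N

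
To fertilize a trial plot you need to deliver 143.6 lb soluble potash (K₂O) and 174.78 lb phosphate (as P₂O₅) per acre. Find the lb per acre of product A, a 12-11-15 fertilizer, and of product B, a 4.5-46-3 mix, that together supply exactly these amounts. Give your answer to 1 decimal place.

925.6 lb product A, 158.6 lb product B

With a, b = lb per acre of product A and product B:
K₂O: 0.15·a + 0.03·b = 143.6
P₂O₅: 0.11·a + 0.46·b = 174.78
Eliminate b: (row1) − 0.03/0.46·(row2) → 0.142826·a = 132.201, so a = 925.61.
Then b = (174.78 − 0.11·925.61) / 0.46 = 158.615.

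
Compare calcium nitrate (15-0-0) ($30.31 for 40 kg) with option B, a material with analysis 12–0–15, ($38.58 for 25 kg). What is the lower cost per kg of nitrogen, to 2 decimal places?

calcium nitrate: N per bag = 40 × 15% = 6 kg; cost = 30.31 / 6 = $5.0517/kg N.
option B: N per bag = 25 × 12% = 3 kg; cost = 38.58 / 3 = $12.8600/kg N.
calcium nitrate is cheaper.

$5.05 per kg N (calcium nitrate)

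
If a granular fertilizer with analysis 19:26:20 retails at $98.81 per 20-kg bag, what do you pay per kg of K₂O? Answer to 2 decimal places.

K₂O in bag = 20 × 20% = 4 kg.
Cost per kg K₂O = $98.81 / 4 = $24.7025.

$24.70 per kg K₂O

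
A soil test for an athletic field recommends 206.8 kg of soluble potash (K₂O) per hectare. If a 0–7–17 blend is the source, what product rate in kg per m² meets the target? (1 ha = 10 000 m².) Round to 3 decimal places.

Product per hectare = 206.8 / 17% = 1216.47 kg.
Convert to per m²: 1216.47 × 0.0001 = 0.121647 kg.

0.122 kg of product per sq m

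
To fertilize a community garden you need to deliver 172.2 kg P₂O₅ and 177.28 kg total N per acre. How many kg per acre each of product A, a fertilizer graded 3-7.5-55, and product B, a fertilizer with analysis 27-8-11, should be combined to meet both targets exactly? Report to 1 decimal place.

With a, b = kg per acre of product A and product B:
P₂O₅: 0.075·a + 0.08·b = 172.2
N: 0.03·a + 0.27·b = 177.28
From row1: a = (172.2 − 0.08·b) / 0.075.
Into row2: 0.03·(172.2 − 0.08·b)/0.075 + 0.27·b = 177.28 → b = 455.462, a = 1810.17.

1810.2 kg product A, 455.5 kg product B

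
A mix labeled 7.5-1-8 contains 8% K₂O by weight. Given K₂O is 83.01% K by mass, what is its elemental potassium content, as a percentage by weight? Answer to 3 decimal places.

%K = 8 × 0.8301 = 6.6408%.

6.641% K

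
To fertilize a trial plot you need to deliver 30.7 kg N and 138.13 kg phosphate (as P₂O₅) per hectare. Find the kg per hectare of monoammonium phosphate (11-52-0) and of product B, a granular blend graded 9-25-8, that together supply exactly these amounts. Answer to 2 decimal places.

Per-hectare balance (a = monoammonium phosphate, b = product B):
N: 0.11·a + 0.09·b = 30.7
P₂O₅: 0.52·a + 0.25·b = 138.13
From row1: a = (30.7 − 0.09·b) / 0.11.
Into row2: 0.52·(30.7 − 0.09·b)/0.11 + 0.25·b = 138.13 → b = 39.8808, a = 246.461.

246.46 kg monoammonium phosphate, 39.88 kg product B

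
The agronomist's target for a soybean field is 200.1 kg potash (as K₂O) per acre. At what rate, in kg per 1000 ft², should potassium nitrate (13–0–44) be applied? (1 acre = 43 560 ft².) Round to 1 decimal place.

Product per acre = 200.1 / 44% = 454.773 kg.
Convert to per 1000 ft²: 454.773 × 0.0229568 = 10.4401 kg.

10.4 kg of product per thousand sq ft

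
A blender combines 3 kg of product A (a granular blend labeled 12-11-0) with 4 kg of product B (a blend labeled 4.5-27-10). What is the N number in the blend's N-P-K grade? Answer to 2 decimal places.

7.71% N

Total mass = 3 + 4 = 7 kg.
N mass = 12%×3 + 4.5%×4 = 0.54 kg.
% N = 0.54 / 7 = 7.71429%.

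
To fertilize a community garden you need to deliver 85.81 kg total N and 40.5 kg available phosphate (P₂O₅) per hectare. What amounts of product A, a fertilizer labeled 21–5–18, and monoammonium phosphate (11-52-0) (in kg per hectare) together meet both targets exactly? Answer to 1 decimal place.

387.3 kg product A, 40.6 kg monoammonium phosphate

With a, b = kg per hectare of product A and monoammonium phosphate:
N: 0.21·a + 0.11·b = 85.81
P₂O₅: 0.05·a + 0.52·b = 40.5
Eliminate a: (row1) − 0.21/0.05·(row2) → -2.074·b = -84.29, so b = 40.6413.
Back-substitute: a = (85.81 − 0.11·40.6413) / 0.21 = 387.331.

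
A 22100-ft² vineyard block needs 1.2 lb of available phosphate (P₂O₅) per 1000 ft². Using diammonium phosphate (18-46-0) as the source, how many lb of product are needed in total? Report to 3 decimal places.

Product per 1000 ft² = 1.2 / 46% = 2.6087 lb.
Total product = 2.6087 × 22100 / 1000 = 57.6522 lb.

57.652 lb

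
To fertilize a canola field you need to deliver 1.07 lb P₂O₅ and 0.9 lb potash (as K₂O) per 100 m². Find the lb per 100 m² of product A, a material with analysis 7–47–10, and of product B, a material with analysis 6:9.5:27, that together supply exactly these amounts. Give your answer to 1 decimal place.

Let a = lb of product A, b = lb of product B (per 100 m²).
P₂O₅: 0.47·a + 0.095·b = 1.07
K₂O: 0.1·a + 0.27·b = 0.9
Eliminate b: (row1) − 0.095/0.27·(row2) → 0.434815·a = 0.753333, so a = 1.73254.
Then b = (0.9 − 0.1·1.73254) / 0.27 = 2.69165.

1.7 lb product A, 2.7 lb product B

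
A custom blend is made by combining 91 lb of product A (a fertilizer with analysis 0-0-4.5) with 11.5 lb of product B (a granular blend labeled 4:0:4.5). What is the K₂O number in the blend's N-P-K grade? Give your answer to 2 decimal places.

4.50% K₂O

Total mass = 91 + 11.5 = 102.5 lb.
K₂O mass = 4.5%×91 + 4.5%×11.5 = 4.6125 lb.
% K₂O = 4.6125 / 102.5 = 4.5%.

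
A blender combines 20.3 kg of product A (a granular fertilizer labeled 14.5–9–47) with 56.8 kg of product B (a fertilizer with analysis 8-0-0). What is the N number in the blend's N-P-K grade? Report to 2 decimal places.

9.71% N

Total mass = 20.3 + 56.8 = 77.1 kg.
N mass = 14.5%×20.3 + 8%×56.8 = 7.4875 kg.
% N = 7.4875 / 77.1 = 9.71141%.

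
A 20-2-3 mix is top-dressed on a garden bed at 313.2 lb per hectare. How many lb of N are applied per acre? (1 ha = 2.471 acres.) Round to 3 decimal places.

nitrogen per hectare = 313.2 × 20% = 62.64 lb.
Convert to per acre: 62.64 × 0.404694 = 25.3501 lb.

25.350 lb N per acre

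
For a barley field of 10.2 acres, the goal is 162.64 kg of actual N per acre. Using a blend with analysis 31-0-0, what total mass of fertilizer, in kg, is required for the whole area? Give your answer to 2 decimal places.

Product per acre = 162.64 / 31% = 524.645 kg.
Total product = 524.645 × 10.2 = 5351.381 kg.

5351.38 kg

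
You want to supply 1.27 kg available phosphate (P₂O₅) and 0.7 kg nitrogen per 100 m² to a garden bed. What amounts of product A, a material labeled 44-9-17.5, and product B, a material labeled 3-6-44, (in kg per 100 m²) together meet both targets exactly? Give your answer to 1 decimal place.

Per-100 m² balance (a = product A, b = product B):
P₂O₅: 0.09·a + 0.06·b = 1.27
N: 0.44·a + 0.03·b = 0.7
From row1: a = (1.27 − 0.06·b) / 0.09.
Into row2: 0.44·(1.27 − 0.06·b)/0.09 + 0.03·b = 0.7 → b = 20.9198, a = 0.164557.

0.2 kg product A, 20.9 kg product B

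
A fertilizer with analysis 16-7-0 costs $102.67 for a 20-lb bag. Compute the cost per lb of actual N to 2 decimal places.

$32.08 per lb N

N in bag = 20 × 16% = 3.2 lb.
Cost per lb N = $102.67 / 3.2 = $32.0844.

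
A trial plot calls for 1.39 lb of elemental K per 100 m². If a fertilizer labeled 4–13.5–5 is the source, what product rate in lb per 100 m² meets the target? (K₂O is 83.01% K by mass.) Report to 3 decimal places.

33.490 lb of product per hundred sq m

As K₂O: 1.39 / 0.8301 = 1.6745 lb per 100 m².
Product per 100 m² = 1.6745 / 5% = 33.4899 lb.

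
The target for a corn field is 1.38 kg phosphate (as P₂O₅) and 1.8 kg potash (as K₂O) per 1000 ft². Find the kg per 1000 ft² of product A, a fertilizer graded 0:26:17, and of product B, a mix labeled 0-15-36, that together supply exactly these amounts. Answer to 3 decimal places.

3.330 kg product A, 3.427 kg product B

Let a = kg of product A, b = kg of product B (per 1000 ft²).
P₂O₅: 0.26·a + 0.15·b = 1.38
K₂O: 0.17·a + 0.36·b = 1.8
From row1: a = (1.38 − 0.15·b) / 0.26.
Into row2: 0.17·(1.38 − 0.15·b)/0.26 + 0.36·b = 1.8 → b = 3.42731, a = 3.3304.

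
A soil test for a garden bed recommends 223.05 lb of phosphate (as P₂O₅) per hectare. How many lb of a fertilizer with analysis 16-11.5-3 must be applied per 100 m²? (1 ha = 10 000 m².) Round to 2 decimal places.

19.40 lb of product per hundred sq m

Product per hectare = 223.05 / 11.5% = 1939.57 lb.
Convert to per 100 m²: 1939.57 × 0.01 = 19.3957 lb.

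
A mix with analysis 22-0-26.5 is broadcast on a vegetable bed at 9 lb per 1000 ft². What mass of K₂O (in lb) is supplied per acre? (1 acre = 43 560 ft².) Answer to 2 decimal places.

103.89 lb K₂O per acre

K₂O per 1000 ft² = 9 × 26.5% = 2.385 lb.
Convert to per acre: 2.385 × 43.56 = 103.891 lb.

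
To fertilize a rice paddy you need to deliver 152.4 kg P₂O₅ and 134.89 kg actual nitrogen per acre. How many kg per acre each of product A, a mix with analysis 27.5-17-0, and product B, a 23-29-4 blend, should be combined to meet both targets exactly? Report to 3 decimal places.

Let a = kg of product A, b = kg of product B (per acre).
P₂O₅: 0.17·a + 0.29·b = 152.4
N: 0.275·a + 0.23·b = 134.89
Eliminate b: (row1) − 0.29/0.23·(row2) → -0.176739·a = -17.6787, so a = 100.0271.
Then b = (134.89 − 0.275·100.0271) / 0.23 = 466.8807.

100.027 kg product A, 466.881 kg product B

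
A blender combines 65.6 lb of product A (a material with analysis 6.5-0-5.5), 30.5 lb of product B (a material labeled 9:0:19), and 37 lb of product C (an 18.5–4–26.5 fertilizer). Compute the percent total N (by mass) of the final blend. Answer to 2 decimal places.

10.41% N

Total mass = 65.6 + 30.5 + 37 = 133.1 lb.
N mass = 6.5%×65.6 + 9%×30.5 + 18.5%×37 = 13.854 lb.
% N = 13.854 / 133.1 = 10.4087%.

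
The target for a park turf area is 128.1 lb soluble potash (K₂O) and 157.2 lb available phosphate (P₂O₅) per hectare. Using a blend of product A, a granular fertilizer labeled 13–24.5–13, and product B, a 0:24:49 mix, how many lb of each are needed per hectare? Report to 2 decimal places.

520.92 lb product A, 123.22 lb product B

Per-hectare balance (a = product A, b = product B):
K₂O: 0.13·a + 0.49·b = 128.1
P₂O₅: 0.245·a + 0.24·b = 157.2
From row1: a = (128.1 − 0.49·b) / 0.13.
Into row2: 0.245·(128.1 − 0.49·b)/0.13 + 0.24·b = 157.2 → b = 123.2245, a = 520.923.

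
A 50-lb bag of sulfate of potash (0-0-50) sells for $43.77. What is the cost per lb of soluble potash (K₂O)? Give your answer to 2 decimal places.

$1.75 per lb K₂O

K₂O in bag = 50 × 50% = 25 lb.
Cost per lb K₂O = $43.77 / 25 = $1.7508.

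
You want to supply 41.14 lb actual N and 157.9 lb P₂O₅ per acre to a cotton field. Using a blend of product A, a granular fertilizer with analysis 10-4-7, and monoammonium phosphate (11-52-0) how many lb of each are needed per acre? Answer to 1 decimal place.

84.5 lb product A, 297.2 lb monoammonium phosphate

Let a = lb of product A, b = lb of monoammonium phosphate (per acre).
N: 0.1·a + 0.11·b = 41.14
P₂O₅: 0.04·a + 0.52·b = 157.9
Solving simultaneously: a = 84.5336, b = 297.151.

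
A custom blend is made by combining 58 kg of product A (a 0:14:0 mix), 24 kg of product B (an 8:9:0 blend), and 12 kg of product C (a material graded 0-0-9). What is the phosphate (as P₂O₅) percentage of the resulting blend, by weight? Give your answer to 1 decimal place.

10.9% P₂O₅

Total mass = 58 + 24 + 12 = 94 kg.
P₂O₅ mass = 14%×58 + 9%×24 + 0%×12 = 10.28 kg.
% P₂O₅ = 10.28 / 94 = 10.9362%.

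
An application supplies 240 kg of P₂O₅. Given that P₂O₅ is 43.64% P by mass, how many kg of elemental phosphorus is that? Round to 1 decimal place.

104.7 kg P

P = 240 × 0.4364 = 104.736 kg.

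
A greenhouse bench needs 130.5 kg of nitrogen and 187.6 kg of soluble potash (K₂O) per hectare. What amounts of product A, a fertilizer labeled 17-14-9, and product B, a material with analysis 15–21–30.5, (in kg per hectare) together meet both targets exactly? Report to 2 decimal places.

304.11 kg product A, 525.35 kg product B

Per-hectare balance (a = product A, b = product B):
N: 0.17·a + 0.15·b = 130.5
K₂O: 0.09·a + 0.305·b = 187.6
Eliminate a: (row1) − 0.17/0.09·(row2) → -0.426111·b = -223.856, so b = 525.346.
Back-substitute: a = (130.5 − 0.15·525.346) / 0.17 = 304.107.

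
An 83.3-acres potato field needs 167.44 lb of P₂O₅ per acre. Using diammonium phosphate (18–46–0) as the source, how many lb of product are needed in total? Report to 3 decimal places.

Product per acre = 167.44 / 46% = 364 lb.
Total product = 364 × 83.3 = 30321.2 lb.

30321.200 lb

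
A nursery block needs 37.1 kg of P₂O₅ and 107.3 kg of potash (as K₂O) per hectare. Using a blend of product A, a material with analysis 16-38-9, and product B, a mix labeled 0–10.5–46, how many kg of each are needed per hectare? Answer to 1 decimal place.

35.1 kg product A, 226.4 kg product B

With a, b = kg per hectare of product A and product B:
P₂O₅: 0.38·a + 0.105·b = 37.1
K₂O: 0.09·a + 0.46·b = 107.3
Solving simultaneously: a = 35.0741, b = 226.399.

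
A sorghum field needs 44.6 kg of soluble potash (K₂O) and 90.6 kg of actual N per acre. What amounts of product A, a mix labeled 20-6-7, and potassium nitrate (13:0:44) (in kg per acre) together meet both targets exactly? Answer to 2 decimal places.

431.76 kg product A, 32.67 kg potassium nitrate

With a, b = kg per acre of product A and potassium nitrate:
K₂O: 0.07·a + 0.44·b = 44.6
N: 0.2·a + 0.13·b = 90.6
Solving simultaneously: a = 431.762, b = 32.6743.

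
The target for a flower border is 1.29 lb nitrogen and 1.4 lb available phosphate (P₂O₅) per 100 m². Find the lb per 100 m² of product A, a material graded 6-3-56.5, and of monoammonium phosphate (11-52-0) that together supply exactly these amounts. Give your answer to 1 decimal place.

Per-100 m² balance (a = product A, b = monoammonium phosphate):
N: 0.06·a + 0.11·b = 1.29
P₂O₅: 0.03·a + 0.52·b = 1.4
Solving simultaneously: a = 18.5233, b = 1.62366.

18.5 lb product A, 1.6 lb monoammonium phosphate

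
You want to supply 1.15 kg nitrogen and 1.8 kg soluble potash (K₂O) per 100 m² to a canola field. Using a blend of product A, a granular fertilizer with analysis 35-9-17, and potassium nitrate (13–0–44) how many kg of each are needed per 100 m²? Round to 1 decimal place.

2.1 kg product A, 3.3 kg potassium nitrate

With a, b = kg per 100 m² of product A and potassium nitrate:
N: 0.35·a + 0.13·b = 1.15
K₂O: 0.17·a + 0.44·b = 1.8
Solving simultaneously: a = 2.06217, b = 3.29416.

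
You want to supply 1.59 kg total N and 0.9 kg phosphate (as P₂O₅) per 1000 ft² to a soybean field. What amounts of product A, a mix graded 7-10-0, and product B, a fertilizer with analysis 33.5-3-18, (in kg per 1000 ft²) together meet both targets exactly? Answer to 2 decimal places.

Per-1000 ft² balance (a = product A, b = product B):
N: 0.07·a + 0.335·b = 1.59
P₂O₅: 0.1·a + 0.03·b = 0.9
Solving simultaneously: a = 8.0828, b = 3.05732.

8.08 kg product A, 3.06 kg product B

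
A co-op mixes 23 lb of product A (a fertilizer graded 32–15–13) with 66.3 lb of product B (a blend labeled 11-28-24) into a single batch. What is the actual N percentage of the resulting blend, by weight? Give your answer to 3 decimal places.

16.409% N

Total mass = 23 + 66.3 = 89.3 lb.
N mass = 32%×23 + 11%×66.3 = 14.653 lb.
% N = 14.653 / 89.3 = 16.4087%.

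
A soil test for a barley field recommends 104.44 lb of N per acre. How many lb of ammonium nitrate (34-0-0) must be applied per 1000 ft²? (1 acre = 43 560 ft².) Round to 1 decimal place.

Product per acre = 104.44 / 34% = 307.176 lb.
Convert to per 1000 ft²: 307.176 × 0.0229568 = 7.0518 lb.

7.1 lb of product per thousand sq ft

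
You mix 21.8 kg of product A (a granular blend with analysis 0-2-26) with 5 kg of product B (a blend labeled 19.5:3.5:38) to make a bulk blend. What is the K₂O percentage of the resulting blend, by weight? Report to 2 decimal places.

28.24% K₂O

Total mass = 21.8 + 5 = 26.8 kg.
K₂O mass = 26%×21.8 + 38%×5 = 7.568 kg.
% K₂O = 7.568 / 26.8 = 28.2388%.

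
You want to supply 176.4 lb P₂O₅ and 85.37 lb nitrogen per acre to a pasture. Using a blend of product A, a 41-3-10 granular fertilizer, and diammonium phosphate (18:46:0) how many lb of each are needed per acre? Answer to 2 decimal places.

41.04 lb product A, 380.80 lb diammonium phosphate

Let a = lb of product A, b = lb of diammonium phosphate (per acre).
P₂O₅: 0.03·a + 0.46·b = 176.4
N: 0.41·a + 0.18·b = 85.37
Eliminate b: (row1) − 0.46/0.18·(row2) → -1.01778·a = -41.7678, so a = 41.0382.
Then b = (85.37 − 0.41·41.0382) / 0.18 = 380.802.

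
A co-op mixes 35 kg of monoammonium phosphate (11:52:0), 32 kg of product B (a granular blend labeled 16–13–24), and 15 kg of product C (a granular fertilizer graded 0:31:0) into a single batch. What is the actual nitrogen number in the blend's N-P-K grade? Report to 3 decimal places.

10.939% N

Total mass = 35 + 32 + 15 = 82 kg.
N mass = 11%×35 + 16%×32 + 0%×15 = 8.97 kg.
% N = 8.97 / 82 = 10.93902%.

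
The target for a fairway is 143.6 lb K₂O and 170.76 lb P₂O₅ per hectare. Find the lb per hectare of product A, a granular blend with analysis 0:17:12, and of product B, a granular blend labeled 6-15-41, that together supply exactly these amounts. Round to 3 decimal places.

Let a = lb of product A, b = lb of product B (per hectare).
K₂O: 0.12·a + 0.41·b = 143.6
P₂O₅: 0.17·a + 0.15·b = 170.76
Eliminate b: (row1) − 0.41/0.15·(row2) → -0.344667·a = -323.144, so a = 937.5551.
Then b = (170.76 − 0.17·937.5551) / 0.15 = 75.8375.

937.555 lb product A, 75.838 lb product B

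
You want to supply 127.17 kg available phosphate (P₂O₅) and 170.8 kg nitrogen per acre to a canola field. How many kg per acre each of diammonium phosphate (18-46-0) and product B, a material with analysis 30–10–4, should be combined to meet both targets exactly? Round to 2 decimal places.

With a, b = kg per acre of diammonium phosphate and product B:
P₂O₅: 0.46·a + 0.1·b = 127.17
N: 0.18·a + 0.3·b = 170.8
Solving simultaneously: a = 175.592, b = 463.978.

175.59 kg diammonium phosphate, 463.98 kg product B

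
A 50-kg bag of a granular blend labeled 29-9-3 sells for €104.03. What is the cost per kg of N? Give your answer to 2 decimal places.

€7.17 per kg N

N in bag = 50 × 29% = 14.5 kg.
Cost per kg N = €104.03 / 14.5 = €7.1745.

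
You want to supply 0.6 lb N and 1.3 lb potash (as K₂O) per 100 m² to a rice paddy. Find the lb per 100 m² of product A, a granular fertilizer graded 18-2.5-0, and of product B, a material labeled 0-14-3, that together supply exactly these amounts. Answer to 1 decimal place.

With a, b = lb per 100 m² of product A and product B:
N: 0.18·a + 0·b = 0.6
K₂O: 0·a + 0.03·b = 1.3
Solving simultaneously: a = 3.33333, b = 43.3333.

3.3 lb product A, 43.3 lb product B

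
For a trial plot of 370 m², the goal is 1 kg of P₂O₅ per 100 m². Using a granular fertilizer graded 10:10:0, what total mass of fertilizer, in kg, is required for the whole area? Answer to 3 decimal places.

37.000 kg

Product per 100 m² = 1 / 10% = 10 kg.
Total product = 10 × 370 / 100 = 37 kg.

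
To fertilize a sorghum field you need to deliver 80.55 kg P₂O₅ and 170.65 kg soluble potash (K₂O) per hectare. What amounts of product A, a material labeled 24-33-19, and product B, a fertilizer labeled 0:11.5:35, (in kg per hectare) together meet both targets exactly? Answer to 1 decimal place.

91.5 kg product A, 437.9 kg product B

With a, b = kg per hectare of product A and product B:
P₂O₅: 0.33·a + 0.115·b = 80.55
K₂O: 0.19·a + 0.35·b = 170.65
Eliminate b: (row1) − 0.115/0.35·(row2) → 0.267571·a = 24.4793, so a = 91.4869.
Then b = (170.65 − 0.19·91.4869) / 0.35 = 437.907.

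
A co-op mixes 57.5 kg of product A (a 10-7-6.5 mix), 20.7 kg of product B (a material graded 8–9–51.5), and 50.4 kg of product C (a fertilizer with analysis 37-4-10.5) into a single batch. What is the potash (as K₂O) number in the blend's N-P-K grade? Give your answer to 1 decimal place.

15.3% K₂O

Total mass = 57.5 + 20.7 + 50.4 = 128.6 kg.
K₂O mass = 6.5%×57.5 + 51.5%×20.7 + 10.5%×50.4 = 19.69 kg.
% K₂O = 19.69 / 128.6 = 15.311%.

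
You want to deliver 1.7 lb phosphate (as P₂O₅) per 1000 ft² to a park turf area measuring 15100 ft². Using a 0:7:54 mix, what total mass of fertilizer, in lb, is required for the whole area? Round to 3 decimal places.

366.714 lb

Product per 1000 ft² = 1.7 / 7% = 24.2857 lb.
Total product = 24.2857 × 15100 / 1000 = 366.7143 lb.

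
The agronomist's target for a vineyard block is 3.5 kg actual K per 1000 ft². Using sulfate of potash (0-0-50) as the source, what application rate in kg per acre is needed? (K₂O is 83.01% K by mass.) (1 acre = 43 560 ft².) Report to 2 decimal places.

As K₂O: 3.5 / 0.8301 = 4.21636 kg per 1000 ft².
Product per 1000 ft² = 4.21636 / 50% = 8.43272 kg.
Convert to per acre: 8.43272 × 43.56 = 367.329 kg.

367.33 kg of product per acre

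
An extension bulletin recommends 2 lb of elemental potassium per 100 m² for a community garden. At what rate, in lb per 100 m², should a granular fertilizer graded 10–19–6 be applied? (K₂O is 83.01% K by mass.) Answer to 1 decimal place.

40.2 lb of product per hundred sq m

As K₂O: 2 / 0.8301 = 2.40935 lb per 100 m².
Product per 100 m² = 2.40935 / 6% = 40.1558 lb.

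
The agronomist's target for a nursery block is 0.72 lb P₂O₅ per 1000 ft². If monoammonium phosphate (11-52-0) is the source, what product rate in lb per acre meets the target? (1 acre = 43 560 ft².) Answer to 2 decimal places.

60.31 lb of product per acre

Product per 1000 ft² = 0.72 / 52% = 1.38462 lb.
Convert to per acre: 1.38462 × 43.56 = 60.3138 lb.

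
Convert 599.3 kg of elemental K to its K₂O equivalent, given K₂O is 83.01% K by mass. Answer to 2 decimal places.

721.96 kg K₂O

K₂O = 599.3 / 0.8301 = 721.961 kg.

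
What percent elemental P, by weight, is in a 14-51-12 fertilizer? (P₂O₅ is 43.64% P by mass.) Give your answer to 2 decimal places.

22.26% P

%P = 51 × 0.4364 = 22.2564%.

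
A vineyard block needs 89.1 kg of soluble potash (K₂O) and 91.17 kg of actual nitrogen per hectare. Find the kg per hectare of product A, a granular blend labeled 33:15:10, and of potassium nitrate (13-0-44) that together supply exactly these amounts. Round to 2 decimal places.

With a, b = kg per hectare of product A and potassium nitrate:
K₂O: 0.1·a + 0.44·b = 89.1
N: 0.33·a + 0.13·b = 91.17
Eliminate a: (row1) − 0.1/0.33·(row2) → 0.400606·b = 61.4727, so b = 153.449.
Back-substitute: a = (89.1 − 0.44·153.449) / 0.1 = 215.823.

215.82 kg product A, 153.45 kg potassium nitrate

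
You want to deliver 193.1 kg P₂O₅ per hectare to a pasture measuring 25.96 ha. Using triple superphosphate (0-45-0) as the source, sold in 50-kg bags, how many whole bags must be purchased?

223 bags

Product per hectare = 193.1 / 45% = 429.111 kg.
Total product = 429.111 × 25.96 = 11139.7 kg.
Bags = ⌈11139.7 / 50⌉ = 223.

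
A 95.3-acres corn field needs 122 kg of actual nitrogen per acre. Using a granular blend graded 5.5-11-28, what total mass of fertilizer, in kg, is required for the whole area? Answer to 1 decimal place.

211392.7 kg

Product per acre = 122 / 5.5% = 2218.18 kg.
Total product = 2218.18 × 95.3 = 211392.73 kg.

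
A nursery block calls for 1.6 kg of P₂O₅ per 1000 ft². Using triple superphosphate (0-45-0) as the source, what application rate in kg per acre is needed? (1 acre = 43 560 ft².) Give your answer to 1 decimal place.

154.9 kg of product per acre

Product per 1000 ft² = 1.6 / 45% = 3.55556 kg.
Convert to per acre: 3.55556 × 43.56 = 154.88 kg.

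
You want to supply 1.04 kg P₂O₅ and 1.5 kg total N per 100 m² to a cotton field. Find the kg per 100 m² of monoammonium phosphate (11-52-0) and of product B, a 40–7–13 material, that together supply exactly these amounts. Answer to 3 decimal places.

Per-100 m² balance (a = monoammonium phosphate, b = product B):
P₂O₅: 0.52·a + 0.07·b = 1.04
N: 0.11·a + 0.4·b = 1.5
Solving simultaneously: a = 1.55267, b = 3.32302.

1.553 kg monoammonium phosphate, 3.323 kg product B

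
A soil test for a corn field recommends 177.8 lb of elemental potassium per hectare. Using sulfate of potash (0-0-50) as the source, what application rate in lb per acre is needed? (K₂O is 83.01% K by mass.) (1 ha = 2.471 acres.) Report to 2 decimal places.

As K₂O: 177.8 / 0.8301 = 214.191 lb per hectare.
Product per hectare = 214.191 / 50% = 428.382 lb.
Convert to per acre: 428.382 × 0.404694 = 173.364 lb.

173.36 lb of product per acre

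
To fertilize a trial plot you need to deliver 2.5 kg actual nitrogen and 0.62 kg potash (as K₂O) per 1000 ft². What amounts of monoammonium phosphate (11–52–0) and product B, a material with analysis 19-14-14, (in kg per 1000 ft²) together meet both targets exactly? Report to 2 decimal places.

Per-1000 ft² balance (a = monoammonium phosphate, b = product B):
N: 0.11·a + 0.19·b = 2.5
K₂O: 0·a + 0.14·b = 0.62
Solving simultaneously: a = 15.0779, b = 4.42857.

15.08 kg monoammonium phosphate, 4.43 kg product B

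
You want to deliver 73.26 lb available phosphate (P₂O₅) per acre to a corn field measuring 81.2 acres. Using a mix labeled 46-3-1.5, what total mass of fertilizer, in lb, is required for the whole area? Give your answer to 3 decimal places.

198290.400 lb

Product per acre = 73.26 / 3% = 2442 lb.
Total product = 2442 × 81.2 = 198290.4 lb.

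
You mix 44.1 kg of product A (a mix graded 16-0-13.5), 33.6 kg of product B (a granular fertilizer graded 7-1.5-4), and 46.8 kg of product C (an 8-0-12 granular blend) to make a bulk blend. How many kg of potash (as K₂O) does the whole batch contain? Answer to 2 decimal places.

K₂O mass = 13.5%×44.1 + 4%×33.6 + 12%×46.8 = 12.9135 kg.

12.91 kg K₂O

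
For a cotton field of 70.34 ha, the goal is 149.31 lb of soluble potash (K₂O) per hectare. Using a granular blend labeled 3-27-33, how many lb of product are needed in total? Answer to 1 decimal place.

31825.7 lb

Product per hectare = 149.31 / 33% = 452.455 lb.
Total product = 452.455 × 70.34 = 31825.65 lb.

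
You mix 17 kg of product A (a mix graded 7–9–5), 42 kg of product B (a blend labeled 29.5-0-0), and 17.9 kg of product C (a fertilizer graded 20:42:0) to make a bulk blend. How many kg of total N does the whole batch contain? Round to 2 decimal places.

17.16 kg N

N mass = 7%×17 + 29.5%×42 + 20%×17.9 = 17.16 kg.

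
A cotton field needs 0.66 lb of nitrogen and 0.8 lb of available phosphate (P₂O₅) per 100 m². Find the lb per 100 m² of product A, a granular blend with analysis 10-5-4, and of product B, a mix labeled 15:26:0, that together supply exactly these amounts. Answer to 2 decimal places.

Let a = lb of product A, b = lb of product B (per 100 m²).
N: 0.1·a + 0.15·b = 0.66
P₂O₅: 0.05·a + 0.26·b = 0.8
Eliminate b: (row1) − 0.15/0.26·(row2) → 0.0711538·a = 0.198462, so a = 2.78919.
Then b = (0.8 − 0.05·2.78919) / 0.26 = 2.54054.

2.79 lb product A, 2.54 lb product B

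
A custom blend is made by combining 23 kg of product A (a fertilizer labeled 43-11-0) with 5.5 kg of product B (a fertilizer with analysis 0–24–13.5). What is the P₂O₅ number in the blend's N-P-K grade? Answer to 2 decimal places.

Total mass = 23 + 5.5 = 28.5 kg.
P₂O₅ mass = 11%×23 + 24%×5.5 = 3.85 kg.
% P₂O₅ = 3.85 / 28.5 = 13.5088%.

13.51% P₂O₅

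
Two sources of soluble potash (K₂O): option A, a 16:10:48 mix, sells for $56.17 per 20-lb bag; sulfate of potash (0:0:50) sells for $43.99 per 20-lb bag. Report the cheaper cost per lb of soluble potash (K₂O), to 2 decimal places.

$4.40 per lb K₂O (sulfate of potash)

option A: K₂O per bag = 20 × 48% = 9.6 lb; cost = 56.17 / 9.6 = $5.8510/lb K₂O.
sulfate of potash: K₂O per bag = 20 × 50% = 10 lb; cost = 43.99 / 10 = $4.3990/lb K₂O.
sulfate of potash is cheaper.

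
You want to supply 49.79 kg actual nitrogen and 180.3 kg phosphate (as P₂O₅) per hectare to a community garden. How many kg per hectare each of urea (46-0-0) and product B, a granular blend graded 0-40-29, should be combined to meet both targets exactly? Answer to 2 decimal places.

108.24 kg urea, 450.75 kg product B

Let a = kg of urea, b = kg of product B (per hectare).
N: 0.46·a + 0·b = 49.79
P₂O₅: 0·a + 0.4·b = 180.3
Solving simultaneously: a = 108.239, b = 450.75.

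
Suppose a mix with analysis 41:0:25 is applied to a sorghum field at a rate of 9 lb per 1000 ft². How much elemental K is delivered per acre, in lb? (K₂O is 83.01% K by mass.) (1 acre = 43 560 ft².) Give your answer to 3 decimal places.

K₂O per 1000 ft² = 9 × 25% = 2.25 lb.
Elemental K = 2.25 × 0.8301 = 1.86772 lb per 1000 ft².
Convert to per acre: 1.86772 × 43.56 = 81.3581 lb.

81.358 lb K per acre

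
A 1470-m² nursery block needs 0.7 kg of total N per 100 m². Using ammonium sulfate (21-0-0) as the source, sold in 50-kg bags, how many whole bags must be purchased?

Product per 100 m² = 0.7 / 21% = 3.33333 kg.
Total product = 3.33333 × 1470 / 100 = 49 kg.
Bags = ⌈49 / 50⌉ = 1.

1 bags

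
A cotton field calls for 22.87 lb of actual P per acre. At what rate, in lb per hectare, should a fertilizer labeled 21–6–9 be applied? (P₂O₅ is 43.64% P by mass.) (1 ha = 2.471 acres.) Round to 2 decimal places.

2158.26 lb of product per hectare

As P₂O₅: 22.87 / 0.4364 = 52.406 lb per acre.
Product per acre = 52.406 / 6% = 873.434 lb.
Convert to per hectare: 873.434 × 2.471 = 2158.256 lb.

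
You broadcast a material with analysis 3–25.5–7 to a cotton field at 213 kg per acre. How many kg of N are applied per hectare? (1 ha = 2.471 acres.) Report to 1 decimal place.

nitrogen per acre = 213 × 3% = 6.39 kg.
Convert to per hectare: 6.39 × 2.471 = 15.7897 kg.

15.8 kg N per hectare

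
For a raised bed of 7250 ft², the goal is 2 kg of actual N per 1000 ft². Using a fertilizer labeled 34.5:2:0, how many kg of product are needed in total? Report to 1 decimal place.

42.0 kg

Product per 1000 ft² = 2 / 34.5% = 5.7971 kg.
Total product = 5.7971 × 7250 / 1000 = 42.029 kg.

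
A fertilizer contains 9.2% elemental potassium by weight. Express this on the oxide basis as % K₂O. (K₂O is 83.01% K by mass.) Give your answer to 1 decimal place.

11.1% K₂O

%K₂O = 9.2 / 0.8301 = 11.083%.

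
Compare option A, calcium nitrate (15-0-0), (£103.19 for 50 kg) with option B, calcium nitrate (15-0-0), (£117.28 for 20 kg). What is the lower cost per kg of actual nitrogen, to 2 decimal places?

option A: N per bag = 50 × 15% = 7.5 kg; cost = 103.19 / 7.5 = £13.7587/kg N.
option B: N per bag = 20 × 15% = 3 kg; cost = 117.28 / 3 = £39.0933/kg N.
option A is cheaper.

£13.76 per kg N (option A)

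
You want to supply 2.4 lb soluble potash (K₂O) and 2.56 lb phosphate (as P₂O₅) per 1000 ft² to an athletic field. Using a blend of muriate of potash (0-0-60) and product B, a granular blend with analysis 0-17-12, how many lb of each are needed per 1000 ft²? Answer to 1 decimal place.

1.0 lb muriate of potash, 15.1 lb product B

Per-1000 ft² balance (a = muriate of potash, b = product B):
K₂O: 0.6·a + 0.12·b = 2.4
P₂O₅: 0·a + 0.17·b = 2.56
Solving simultaneously: a = 0.988235, b = 15.0588.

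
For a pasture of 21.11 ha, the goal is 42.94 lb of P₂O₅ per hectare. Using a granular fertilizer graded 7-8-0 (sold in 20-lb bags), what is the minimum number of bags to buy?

Product per hectare = 42.94 / 8% = 536.75 lb.
Total product = 536.75 × 21.11 = 11330.8 lb.
Bags = ⌈11330.8 / 20⌉ = 567.

567 bags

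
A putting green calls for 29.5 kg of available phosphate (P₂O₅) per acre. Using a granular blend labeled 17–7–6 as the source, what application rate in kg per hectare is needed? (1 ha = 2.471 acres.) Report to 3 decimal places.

1041.350 kg of product per hectare

Product per acre = 29.5 / 7% = 421.429 kg.
Convert to per hectare: 421.429 × 2.471 = 1041.35 kg.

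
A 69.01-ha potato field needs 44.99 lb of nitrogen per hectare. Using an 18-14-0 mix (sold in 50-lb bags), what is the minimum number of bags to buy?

Product per hectare = 44.99 / 18% = 249.944 lb.
Total product = 249.944 × 69.01 = 17248.7 lb.
Bags = ⌈17248.7 / 50⌉ = 345.

345 bags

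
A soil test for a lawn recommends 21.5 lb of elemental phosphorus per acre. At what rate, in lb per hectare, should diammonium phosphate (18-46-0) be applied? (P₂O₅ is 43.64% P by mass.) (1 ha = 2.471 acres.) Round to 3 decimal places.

As P₂O₅: 21.5 / 0.4364 = 49.2667 lb per acre.
Product per acre = 49.2667 / 46% = 107.102 lb.
Convert to per hectare: 107.102 × 2.471 = 264.64801 lb.

264.648 lb of product per hectare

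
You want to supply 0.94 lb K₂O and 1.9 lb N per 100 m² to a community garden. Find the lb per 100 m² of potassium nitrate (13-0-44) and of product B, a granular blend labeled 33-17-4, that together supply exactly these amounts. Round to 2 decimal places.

1.67 lb potassium nitrate, 5.10 lb product B

Let a = lb of potassium nitrate, b = lb of product B (per 100 m²).
K₂O: 0.44·a + 0.04·b = 0.94
N: 0.13·a + 0.33·b = 1.9
From row1: a = (0.94 − 0.04·b) / 0.44.
Into row2: 0.13·(0.94 − 0.04·b)/0.44 + 0.33·b = 1.9 → b = 5.09857, a = 1.67286.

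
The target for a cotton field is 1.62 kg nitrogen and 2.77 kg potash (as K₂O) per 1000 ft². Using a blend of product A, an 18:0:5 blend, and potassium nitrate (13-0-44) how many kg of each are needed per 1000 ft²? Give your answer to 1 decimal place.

Let a = kg of product A, b = kg of potassium nitrate (per 1000 ft²).
N: 0.18·a + 0.13·b = 1.62
K₂O: 0.05·a + 0.44·b = 2.77
Solving simultaneously: a = 4.85144, b = 5.74415.

4.9 kg product A, 5.7 kg potassium nitrate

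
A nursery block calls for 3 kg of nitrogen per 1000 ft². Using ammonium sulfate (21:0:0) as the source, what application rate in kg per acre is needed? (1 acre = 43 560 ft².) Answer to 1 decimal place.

Product per 1000 ft² = 3 / 21% = 14.2857 kg.
Convert to per acre: 14.2857 × 43.56 = 622.286 kg.

622.3 kg of product per acre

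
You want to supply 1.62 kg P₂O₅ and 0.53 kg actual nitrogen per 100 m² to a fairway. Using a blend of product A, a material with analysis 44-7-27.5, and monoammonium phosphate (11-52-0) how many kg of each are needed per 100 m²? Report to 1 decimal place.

0.4 kg product A, 3.1 kg monoammonium phosphate

Let a = kg of product A, b = kg of monoammonium phosphate (per 100 m²).
P₂O₅: 0.07·a + 0.52·b = 1.62
N: 0.44·a + 0.11·b = 0.53
Eliminate b: (row1) − 0.52/0.11·(row2) → -2.01·a = -0.885455, so a = 0.440525.
Then b = (0.53 − 0.44·0.440525) / 0.11 = 3.05608.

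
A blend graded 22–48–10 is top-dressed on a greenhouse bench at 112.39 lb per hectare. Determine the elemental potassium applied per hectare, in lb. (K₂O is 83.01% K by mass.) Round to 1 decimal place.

K₂O per hectare = 112.39 × 10% = 11.239 lb.
Elemental K = 11.239 × 0.8301 = 9.32949 lb per hectare.

9.3 lb K per hectare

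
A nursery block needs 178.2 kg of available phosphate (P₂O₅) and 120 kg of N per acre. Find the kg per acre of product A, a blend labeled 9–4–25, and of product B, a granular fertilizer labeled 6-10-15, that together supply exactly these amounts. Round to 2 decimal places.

Let a = kg of product A, b = kg of product B (per acre).
P₂O₅: 0.04·a + 0.1·b = 178.2
N: 0.09·a + 0.06·b = 120
Eliminate a: (row1) − 0.04/0.09·(row2) → 0.0733333·b = 124.867, so b = 1702.727.
Back-substitute: a = (178.2 − 0.1·1702.727) / 0.04 = 198.182.

198.18 kg product A, 1702.73 kg product B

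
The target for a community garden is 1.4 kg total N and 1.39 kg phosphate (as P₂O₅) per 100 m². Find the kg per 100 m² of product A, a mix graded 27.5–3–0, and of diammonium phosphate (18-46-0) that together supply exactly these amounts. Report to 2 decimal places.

Per-100 m² balance (a = product A, b = diammonium phosphate):
N: 0.275·a + 0.18·b = 1.4
P₂O₅: 0.03·a + 0.46·b = 1.39
Eliminate b: (row1) − 0.18/0.46·(row2) → 0.263261·a = 0.856087, so a = 3.25186.
Then b = (1.39 − 0.03·3.25186) / 0.46 = 2.80966.

3.25 kg product A, 2.81 kg diammonium phosphate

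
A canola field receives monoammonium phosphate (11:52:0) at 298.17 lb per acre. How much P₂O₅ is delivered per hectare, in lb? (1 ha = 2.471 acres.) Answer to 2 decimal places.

P₂O₅ per acre = 298.17 × 52% = 155.048 lb.
Convert to per hectare: 155.048 × 2.471 = 383.1246 lb.

383.12 lb P₂O₅ per hectare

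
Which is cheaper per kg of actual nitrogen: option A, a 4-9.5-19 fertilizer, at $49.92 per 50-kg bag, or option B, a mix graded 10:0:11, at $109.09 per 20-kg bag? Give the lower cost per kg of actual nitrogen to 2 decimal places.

$24.96 per kg N (option A)

option A: N per bag = 50 × 4% = 2 kg; cost = 49.92 / 2 = $24.9600/kg N.
option B: N per bag = 20 × 10% = 2 kg; cost = 109.09 / 2 = $54.5450/kg N.
option A is cheaper.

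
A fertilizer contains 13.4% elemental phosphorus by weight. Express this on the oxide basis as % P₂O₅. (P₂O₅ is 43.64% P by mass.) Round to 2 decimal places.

30.71% P₂O₅

%P₂O₅ = 13.4 / 0.4364 = 30.7058%.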